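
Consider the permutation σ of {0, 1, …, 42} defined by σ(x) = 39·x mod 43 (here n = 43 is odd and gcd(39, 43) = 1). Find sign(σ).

-1

Trace 27: π^k(27) = [27, 21, 2, 35, 32, 1, 39] for k=0..6.
Cycle lengths of π_39 on ℤ/43ℤ: [14, 14, 14, 1]; 4 cycles in total.
With 4 cycles on 43 points, sign = (−1)^{43−4} = -1.
Zolotarev: (39|43) = -1, matching the cycle-count sign.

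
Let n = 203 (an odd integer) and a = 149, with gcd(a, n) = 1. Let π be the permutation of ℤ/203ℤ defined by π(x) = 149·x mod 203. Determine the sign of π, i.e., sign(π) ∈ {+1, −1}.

Trace 179: π^k(179) = [179, 78, 51, 88, 120, 16, 151] for k=0..6.
Cycle lengths of π_149 on ℤ/203ℤ: [42, 42, 42, 42, 14, 14, 3, 3, 1]; 9 cycles in total.
203 − 9 = 194 transpositions; sign(π) = (−1)^194 = +1.
The Jacobi symbol (149|203) = +1 (Zolotarev) agrees.

+1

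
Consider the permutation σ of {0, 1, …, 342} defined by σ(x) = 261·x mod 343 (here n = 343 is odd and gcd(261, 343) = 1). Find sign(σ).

+1

Trace 149: π^k(149) = [149, 130, 316, 156, 242, 50, 16] for k=0..6.
7 cycles of lengths [147, 147, 21, 21, 3, 3, 1].
Σ(ℓ_i−1) = 343−7 = 336; sign = (−1)^336 = +1.
Check: (261/343) = +1 by Zolotarev.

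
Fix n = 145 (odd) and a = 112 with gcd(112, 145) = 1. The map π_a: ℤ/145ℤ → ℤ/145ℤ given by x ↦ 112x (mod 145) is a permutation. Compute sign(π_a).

Trace 23: π^k(23) = [23, 111, 107, 94, 88, 141, 132] for k=0..6.
Cycle type of π: 28×4 + 7×4 + 4 + 1; total 10 cycles.
Σ(ℓ_i−1) = 145−10 = 135; sign = (−1)^135 = -1.
Via Zolotarev, sign(π_{112}) = (112|145) = -1.

-1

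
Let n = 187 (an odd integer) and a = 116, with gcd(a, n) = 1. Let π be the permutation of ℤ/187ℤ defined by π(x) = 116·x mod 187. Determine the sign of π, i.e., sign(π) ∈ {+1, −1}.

+1

Trace 24: π^k(24) = [24, 166, 182, 168, 40, 152, 54] for k=0..6.
5 cycles of lengths [80, 80, 16, 10, 1].
5 cycles on 187: each ℓ→(−1)^(ℓ−1), product (−1)^182 = +1.
The Jacobi symbol (116|187) = +1 (Zolotarev) agrees.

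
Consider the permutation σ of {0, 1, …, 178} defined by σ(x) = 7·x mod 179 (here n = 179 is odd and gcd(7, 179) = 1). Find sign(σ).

-1

Orbit of 36 under x↦7x: [36, 73, 153, 176, 158, 32, 45]… (length divides ord_179(7)).
Decompose π into cycles: lengths [178, 1] (2 cycles, including the fixed point 0).
With 2 cycles on 179 points, sign = (−1)^{179−2} = -1.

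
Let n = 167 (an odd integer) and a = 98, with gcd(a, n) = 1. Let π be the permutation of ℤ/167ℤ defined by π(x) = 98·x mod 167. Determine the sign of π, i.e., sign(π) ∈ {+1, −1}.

+1

Orbit of 88 under x↦98x: [88, 107, 132, 77, 31, 32, 130]… (length divides ord_167(98)).
3 cycles of lengths [83, 83, 1].
n − c = 167 − 3 = 164; sign = (−1)^164 = +1.
(98|167)_J = +1 (Zolotarev's lemma cross-check).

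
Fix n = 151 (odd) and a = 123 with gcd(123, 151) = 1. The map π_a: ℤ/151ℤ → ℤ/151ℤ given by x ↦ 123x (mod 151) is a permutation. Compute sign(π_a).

Trace 59: π^k(59) = [59, 9, 50, 110, 91, 19, 72] for k=0..6.
Decompose π into cycles: lengths [25, 25, 25, 25, 25, 25, 1] (7 cycles, including the fixed point 0).
With 7 cycles on 151 points, sign = (−1)^{151−7} = +1.

+1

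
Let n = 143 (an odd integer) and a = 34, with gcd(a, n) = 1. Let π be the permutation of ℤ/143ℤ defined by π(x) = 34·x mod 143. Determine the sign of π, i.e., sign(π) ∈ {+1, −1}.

Orbit of 1 under x↦34x: [1, 34, 12, 122]… (length divides ord_143(34)).
Decompose π into cycles: lengths [4, 4, 4, 4, 4, 4, 4, 4, 4, 4, 4, 4, 4, 4, 4, 4, 4, 4, 4, 4, 4, 4, 4, 4, 4, 4, 4, 4, 4, 4, 4, 4, 4, 1, 1, 1, 1, 1, 1, 1, 1, 1, 1, 1] (44 cycles, including the fixed point 0).
n − c = 143 − 44 = 99; sign = (−1)^99 = -1.

-1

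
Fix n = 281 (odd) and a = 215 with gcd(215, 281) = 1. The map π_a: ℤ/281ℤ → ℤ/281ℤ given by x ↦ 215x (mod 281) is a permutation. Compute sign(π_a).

Orbit of 242 under x↦215x: [242, 45, 121, 163, 201, 222, 241]… (length divides ord_281(215)).
π_215 has 3 disjoint cycles with lengths [140, 140, 1] on {0,…,280}.
Σ(ℓ_i−1) = 281−3 = 278; sign = (−1)^278 = +1.
(215|281)_J = +1 (Zolotarev's lemma cross-check).

+1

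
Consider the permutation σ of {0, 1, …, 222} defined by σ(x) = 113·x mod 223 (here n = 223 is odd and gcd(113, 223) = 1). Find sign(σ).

Orbit of 35 under x↦113x: [35, 164, 23, 146, 219, 217, 214]… (length divides ord_223(113)).
Cycle type of π: 222 + 1; total 2 cycles.
n − c = 223 − 2 = 221; sign = (−1)^221 = -1.
(113|223)_J = -1 (Zolotarev's lemma cross-check).

-1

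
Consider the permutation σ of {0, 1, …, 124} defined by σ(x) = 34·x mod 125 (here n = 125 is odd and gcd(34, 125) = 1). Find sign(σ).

+1

Start at x=124: 124 → 91 → 94 → 71 → 39 → 76 → 84 → … (one orbit).
Decompose π into cycles: lengths [50, 50, 10, 10, 2, 2, 1] (7 cycles, including the fixed point 0).
125 − 7 = 118 transpositions; sign(π) = (−1)^118 = +1.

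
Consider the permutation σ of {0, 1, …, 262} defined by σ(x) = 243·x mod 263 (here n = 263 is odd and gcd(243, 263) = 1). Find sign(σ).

+1

Orbit of 17 under x↦243x: [17, 186, 225, 234, 54, 235, 34]… (length divides ord_263(243)).
The orbit structure of x ↦ 243x mod 263: 3 orbits of sizes [131, 131, 1].
3 cycles on 263: each ℓ→(−1)^(ℓ−1), product (−1)^260 = +1.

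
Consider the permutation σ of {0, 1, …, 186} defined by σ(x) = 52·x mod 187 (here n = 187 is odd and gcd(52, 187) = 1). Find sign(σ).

Start at x=120: 120 → 69 → 35 → 137 → 18 → 1 → 52 → … (one orbit).
34 cycles of lengths [10, 10, 10, 10, 10, 10, 10, 10, 10, 10, 10, 10, 10, 10, 10, 10, 10, 1, 1, 1, 1, 1, 1, 1, 1, 1, 1, 1, 1, 1, 1, 1, 1, 1].
sign(π) = (−1)^{n − #cycles} = (−1)^{187−34} = (−1)^153 = -1.
Via Zolotarev, sign(π_{52}) = (52|187) = -1.

-1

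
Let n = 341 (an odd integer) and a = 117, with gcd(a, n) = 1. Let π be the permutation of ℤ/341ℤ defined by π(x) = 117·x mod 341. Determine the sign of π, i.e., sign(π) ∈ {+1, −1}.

+1

Orbit of 64 under x↦117x: [64, 327, 67, 337, 214, 145, 256]… (length divides ord_341(117)).
Cycle lengths of π_117 on ℤ/341ℤ: [30, 30, 30, 30, 30, 30, 30, 30, 30, 30, 30, 10, 1]; 13 cycles in total.
n − c = 341 − 13 = 328; sign = (−1)^328 = +1.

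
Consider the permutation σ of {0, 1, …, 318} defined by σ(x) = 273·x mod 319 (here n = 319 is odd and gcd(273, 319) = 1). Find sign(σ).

-1

Orbit of 86 under x↦273x: [86, 191, 146, 302, 144, 75, 59]… (length divides ord_319(273)).
The orbit structure of x ↦ 273x mod 319: 24 orbits of sizes [20, 20, 20, 20, 20, 20, 20, 20, 20, 20, 20, 20, 20, 20, 5, 5, 4, 4, 4, 4, 4, 4, 4, 1].
n − c = 319 − 24 = 295; sign = (−1)^295 = -1.
The Jacobi symbol (273|319) = -1 (Zolotarev) agrees.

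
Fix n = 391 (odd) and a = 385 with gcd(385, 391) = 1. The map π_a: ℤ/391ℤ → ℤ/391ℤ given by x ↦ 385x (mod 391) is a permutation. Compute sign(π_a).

Trace 249: π^k(249) = [249, 70, 362, 174, 129, 8, 343] for k=0..6.
Decompose π into cycles: lengths [176, 176, 22, 16, 1] (5 cycles, including the fixed point 0).
With 5 cycles on 391 points, sign = (−1)^{391−5} = +1.
(385|391)_J = +1 (Zolotarev's lemma cross-check).

+1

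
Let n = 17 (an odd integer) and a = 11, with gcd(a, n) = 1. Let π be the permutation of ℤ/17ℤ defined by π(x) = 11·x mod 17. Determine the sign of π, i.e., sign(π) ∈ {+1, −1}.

Start at x=10: 10 → 8 → 3 → 16 → 6 → 15 → 12 → … (one orbit).
The orbit structure of x ↦ 11x mod 17: 2 orbits of sizes [16, 1].
2 cycles on 17: each ℓ→(−1)^(ℓ−1), product (−1)^15 = -1.
Zolotarev: (11|17) = -1, matching the cycle-count sign.

-1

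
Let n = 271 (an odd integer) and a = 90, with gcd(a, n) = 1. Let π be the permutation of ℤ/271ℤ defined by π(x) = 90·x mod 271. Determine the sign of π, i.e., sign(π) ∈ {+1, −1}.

+1

Trace 90: π^k(90) = [90, 241, 10, 87, 242, 100, 57] for k=0..6.
π_90 has 19 disjoint cycles with lengths [15, 15, 15, 15, 15, 15, 15, 15, 15, 15, 15, 15, 15, 15, 15, 15, 15, 15, 1] on {0,…,270}.
sign(π) = (−1)^{n − #cycles} = (−1)^{271−19} = (−1)^252 = +1.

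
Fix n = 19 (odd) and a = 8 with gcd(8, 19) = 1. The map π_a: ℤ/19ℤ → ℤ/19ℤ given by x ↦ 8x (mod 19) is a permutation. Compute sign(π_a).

Start at x=8: 8 → 7 → 18 → 11 → 12 → 1 → 8 (one orbit).
Cycle type of π: 6×3 + 1; total 4 cycles.
sign(π) = (−1)^{n − #cycles} = (−1)^{19−4} = (−1)^15 = -1.
Via Zolotarev, sign(π_{8}) = (8|19) = -1.

-1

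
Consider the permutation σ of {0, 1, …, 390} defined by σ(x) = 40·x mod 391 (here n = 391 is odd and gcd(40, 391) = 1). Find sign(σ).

+1

Orbit of 158 under x↦40x: [158, 64, 214, 349, 275, 52, 125]… (length divides ord_391(40)).
Decompose π into cycles: lengths [176, 176, 22, 16, 1] (5 cycles, including the fixed point 0).
Σ(ℓ_i−1) = 391−5 = 386; sign = (−1)^386 = +1.
Zolotarev: (40|391) = +1, matching the cycle-count sign.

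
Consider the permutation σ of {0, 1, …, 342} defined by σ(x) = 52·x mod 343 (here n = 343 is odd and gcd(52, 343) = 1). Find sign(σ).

-1

Start at x=44: 44 → 230 → 298 → 61 → 85 → 304 → 30 → … (one orbit).
Cycle type of π: 294 + 42 + 6 + 1; total 4 cycles.
sign(π) = (−1)^{n − #cycles} = (−1)^{343−4} = (−1)^339 = -1.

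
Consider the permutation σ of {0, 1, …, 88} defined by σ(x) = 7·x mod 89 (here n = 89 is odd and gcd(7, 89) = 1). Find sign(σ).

-1

Start at x=71: 71 → 52 → 8 → 56 → 36 → 74 → 73 → … (one orbit).
Cycle lengths of π_7 on ℤ/89ℤ: [88, 1]; 2 cycles in total.
2 cycles on 89: each ℓ→(−1)^(ℓ−1), product (−1)^87 = -1.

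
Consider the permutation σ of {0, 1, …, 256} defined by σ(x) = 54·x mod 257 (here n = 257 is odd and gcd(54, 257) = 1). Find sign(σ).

Trace 178: π^k(178) = [178, 103, 165, 172, 36, 145, 120] for k=0..6.
Cycle lengths of π_54 on ℤ/257ℤ: [256, 1]; 2 cycles in total.
Σ(ℓ_i−1) = 257−2 = 255; sign = (−1)^255 = -1.
Check: (54/257) = -1 by Zolotarev.

-1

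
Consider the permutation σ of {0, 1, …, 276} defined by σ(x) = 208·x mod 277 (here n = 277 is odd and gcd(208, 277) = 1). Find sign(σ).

Start at x=155: 155 → 108 → 27 → 76 → 19 → 74 → 157 → … (one orbit).
The orbit structure of x ↦ 208x mod 277: 7 orbits of sizes [46, 46, 46, 46, 46, 46, 1].
With 7 cycles on 277 points, sign = (−1)^{277−7} = +1.
Via Zolotarev, sign(π_{208}) = (208|277) = +1.

+1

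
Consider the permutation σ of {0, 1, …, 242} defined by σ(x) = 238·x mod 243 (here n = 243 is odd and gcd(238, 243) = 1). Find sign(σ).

+1

Orbit of 241 under x↦238x: [241, 10, 193, 7, 208, 175, 97]… (length divides ord_243(238)).
π_238 has 11 disjoint cycles with lengths [81, 81, 27, 27, 9, 9, 3, 3, 1, 1, 1] on {0,…,242}.
Σ(ℓ_i−1) = 243−11 = 232; sign = (−1)^232 = +1.
(238|243)_J = +1 (Zolotarev's lemma cross-check).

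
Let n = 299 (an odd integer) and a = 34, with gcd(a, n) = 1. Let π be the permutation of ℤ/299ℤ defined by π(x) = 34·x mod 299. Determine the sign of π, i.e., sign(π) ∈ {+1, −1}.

Orbit of 1 under x↦34x: [1, 34, 259, 135, 105, 281, 285]… (length divides ord_299(34)).
π_34 has 11 disjoint cycles with lengths [44, 44, 44, 44, 44, 44, 22, 4, 4, 4, 1] on {0,…,298}.
299 − 11 = 288 transpositions; sign(π) = (−1)^288 = +1.
Via Zolotarev, sign(π_{34}) = (34|299) = +1.

+1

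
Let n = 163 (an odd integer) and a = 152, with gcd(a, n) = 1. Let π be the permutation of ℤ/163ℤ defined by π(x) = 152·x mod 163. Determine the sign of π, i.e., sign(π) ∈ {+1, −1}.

+1

Trace 87: π^k(87) = [87, 21, 95, 96, 85, 43, 16] for k=0..6.
3 cycles of lengths [81, 81, 1].
163 − 3 = 160 transpositions; sign(π) = (−1)^160 = +1.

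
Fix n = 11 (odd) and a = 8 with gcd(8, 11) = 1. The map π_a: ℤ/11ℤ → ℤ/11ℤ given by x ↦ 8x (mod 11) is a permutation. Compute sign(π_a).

Trace 10: π^k(10) = [10, 3, 2, 5, 7, 1, 8] for k=0..6.
Decompose π into cycles: lengths [10, 1] (2 cycles, including the fixed point 0).
2 cycles on 11: each ℓ→(−1)^(ℓ−1), product (−1)^9 = -1.
Via Zolotarev, sign(π_{8}) = (8|11) = -1.

-1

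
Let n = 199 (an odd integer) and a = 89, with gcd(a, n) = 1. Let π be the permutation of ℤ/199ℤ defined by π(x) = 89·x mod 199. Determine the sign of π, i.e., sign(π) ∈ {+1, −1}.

Start at x=86: 86 → 92 → 29 → 193 → 63 → 35 → 130 → … (one orbit).
Cycle lengths of π_89 on ℤ/199ℤ: [99, 99, 1]; 3 cycles in total.
199 − 3 = 196 transpositions; sign(π) = (−1)^196 = +1.
Via Zolotarev, sign(π_{89}) = (89|199) = +1.

+1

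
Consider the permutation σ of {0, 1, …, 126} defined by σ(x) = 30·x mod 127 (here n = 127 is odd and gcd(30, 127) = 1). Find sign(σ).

+1

Start at x=122: 122 → 104 → 72 → 1 → 30 → 11 → 76 → … (one orbit).
The orbit structure of x ↦ 30x mod 127: 3 orbits of sizes [63, 63, 1].
With 3 cycles on 127 points, sign = (−1)^{127−3} = +1.
Check: (30/127) = +1 by Zolotarev.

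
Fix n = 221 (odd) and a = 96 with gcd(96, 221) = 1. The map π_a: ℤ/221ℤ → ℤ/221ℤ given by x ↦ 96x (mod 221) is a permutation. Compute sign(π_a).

Orbit of 57 under x↦96x: [57, 168, 216, 183, 109, 77, 99]… (length divides ord_221(96)).
π_96 has 17 disjoint cycles with lengths [16, 16, 16, 16, 16, 16, 16, 16, 16, 16, 16, 16, 16, 4, 4, 4, 1] on {0,…,220}.
221 − 17 = 204 transpositions; sign(π) = (−1)^204 = +1.
(96|221)_J = +1 (Zolotarev's lemma cross-check).

+1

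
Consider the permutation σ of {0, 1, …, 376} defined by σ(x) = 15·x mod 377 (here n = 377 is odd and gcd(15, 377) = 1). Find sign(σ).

+1

Orbit of 204 under x↦15x: [204, 44, 283, 98, 339, 184, 121]… (length divides ord_377(15)).
Cycle type of π: 84×4 + 28 + 12 + 1; total 7 cycles.
7 cycles on 377: each ℓ→(−1)^(ℓ−1), product (−1)^370 = +1.
Check: (15/377) = +1 by Zolotarev.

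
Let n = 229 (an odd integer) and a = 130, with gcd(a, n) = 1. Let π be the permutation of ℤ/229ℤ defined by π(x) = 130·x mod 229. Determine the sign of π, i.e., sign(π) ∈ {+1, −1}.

+1

Start at x=149: 149 → 134 → 16 → 19 → 180 → 42 → 193 → … (one orbit).
5 cycles of lengths [57, 57, 57, 57, 1].
5 cycles on 229: each ℓ→(−1)^(ℓ−1), product (−1)^224 = +1.
Zolotarev: (130|229) = +1, matching the cycle-count sign.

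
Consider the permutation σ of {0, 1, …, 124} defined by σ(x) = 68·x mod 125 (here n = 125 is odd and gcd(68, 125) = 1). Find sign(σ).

Trace 68: π^k(68) = [68, 124, 57, 1] for k=0..3.
32 cycles of lengths [4, 4, 4, 4, 4, 4, 4, 4, 4, 4, 4, 4, 4, 4, 4, 4, 4, 4, 4, 4, 4, 4, 4, 4, 4, 4, 4, 4, 4, 4, 4, 1].
n − c = 125 − 32 = 93; sign = (−1)^93 = -1.

-1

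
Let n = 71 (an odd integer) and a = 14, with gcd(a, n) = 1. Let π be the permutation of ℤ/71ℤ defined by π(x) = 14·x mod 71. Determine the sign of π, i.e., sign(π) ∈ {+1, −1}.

-1

Orbit of 54 under x↦14x: [54, 46, 5, 70, 57, 17, 25]… (length divides ord_71(14)).
Cycle type of π: 10×7 + 1; total 8 cycles.
71 − 8 = 63 transpositions; sign(π) = (−1)^63 = -1.
Zolotarev: (14|71) = -1, matching the cycle-count sign.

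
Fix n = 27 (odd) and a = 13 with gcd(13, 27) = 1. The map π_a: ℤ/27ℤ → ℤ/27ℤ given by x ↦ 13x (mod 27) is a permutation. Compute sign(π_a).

Orbit of 10 under x↦13x: [10, 22, 16, 19, 4, 25, 1]… (length divides ord_27(13)).
7 cycles of lengths [9, 9, 3, 3, 1, 1, 1].
sign(π) = (−1)^{n − #cycles} = (−1)^{27−7} = (−1)^20 = +1.
The Jacobi symbol (13|27) = +1 (Zolotarev) agrees.

+1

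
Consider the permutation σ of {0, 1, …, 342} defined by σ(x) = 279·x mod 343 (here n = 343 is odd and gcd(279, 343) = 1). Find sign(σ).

-1

Orbit of 50 under x↦279x: [50, 230, 29, 202, 106, 76, 281]… (length divides ord_343(279)).
Decompose π into cycles: lengths [98, 98, 98, 14, 14, 14, 2, 2, 2, 1] (10 cycles, including the fixed point 0).
Σ(ℓ_i−1) = 343−10 = 333; sign = (−1)^333 = -1.
Zolotarev: (279|343) = -1, matching the cycle-count sign.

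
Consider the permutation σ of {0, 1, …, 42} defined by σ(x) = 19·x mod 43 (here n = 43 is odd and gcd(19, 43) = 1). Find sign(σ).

-1

Trace 6: π^k(6) = [6, 28, 16, 3, 14, 8, 23] for k=0..6.
The orbit structure of x ↦ 19x mod 43: 2 orbits of sizes [42, 1].
sign(π) = (−1)^{n − #cycles} = (−1)^{43−2} = (−1)^41 = -1.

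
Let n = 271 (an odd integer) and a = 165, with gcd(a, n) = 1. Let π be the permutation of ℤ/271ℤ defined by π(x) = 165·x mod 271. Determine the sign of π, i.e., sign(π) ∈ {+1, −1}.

Trace 248: π^k(248) = [248, 270, 106, 146, 242, 93, 169] for k=0..6.
π_165 has 16 disjoint cycles with lengths [18, 18, 18, 18, 18, 18, 18, 18, 18, 18, 18, 18, 18, 18, 18, 1] on {0,…,270}.
Σ(ℓ_i−1) = 271−16 = 255; sign = (−1)^255 = -1.

-1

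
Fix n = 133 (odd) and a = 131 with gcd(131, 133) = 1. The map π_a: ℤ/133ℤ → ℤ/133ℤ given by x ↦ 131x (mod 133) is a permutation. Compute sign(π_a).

-1

Orbit of 25 under x↦131x: [25, 83, 100, 66, 1, 131, 4]… (length divides ord_133(131)).
Cycle type of π: 18×6 + 9×2 + 6 + 1; total 10 cycles.
Σ(ℓ_i−1) = 133−10 = 123; sign = (−1)^123 = -1.
(131|133)_J = -1 (Zolotarev's lemma cross-check).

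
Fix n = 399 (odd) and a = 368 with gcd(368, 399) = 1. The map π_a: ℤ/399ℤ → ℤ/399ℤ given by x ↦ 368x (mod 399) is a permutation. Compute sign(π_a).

-1

Orbit of 163 under x↦368x: [163, 134, 235, 296, 1, 368]… (length divides ord_399(368)).
The orbit structure of x ↦ 368x mod 399: 90 orbits of sizes [6, 6, 6, 6, 6, 6, 6, 6, 6, 6, 6, 6, 6, 6, 6, 6, 6, 6, 6, 6, 6, 6, 6, 6, 6, 6, 6, 6, 6, 6, 6, 6, 6, 6, 6, 6, 6, 6, 6, 6, 6, 6, 6, 6, 3, 3, 3, 3, 3, 3, 3, 3, 3, 3, 3, 3, 3, 3, 3, 3, 3, 3, 3, 3, 3, 3, 3, 3, 3, 3, 3, 3, 3, 3, 3, 3, 3, 3, 3, 3, 3, 3, 3, 3, 3, 3, 3, 3, 2, 1].
sign(π) = (−1)^{n − #cycles} = (−1)^{399−90} = (−1)^309 = -1.
(368|399)_J = -1 (Zolotarev's lemma cross-check).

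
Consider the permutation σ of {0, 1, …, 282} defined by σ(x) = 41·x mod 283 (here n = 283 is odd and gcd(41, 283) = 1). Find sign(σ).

+1

Orbit of 179 under x↦41x: [179, 264, 70, 40, 225, 169, 137]… (length divides ord_283(41)).
Cycle type of π: 141×2 + 1; total 3 cycles.
283 − 3 = 280 transpositions; sign(π) = (−1)^280 = +1.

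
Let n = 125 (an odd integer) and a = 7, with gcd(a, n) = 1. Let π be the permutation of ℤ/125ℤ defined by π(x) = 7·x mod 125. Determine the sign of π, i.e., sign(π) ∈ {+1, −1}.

-1

Trace 51: π^k(51) = [51, 107, 124, 118, 76, 32, 99] for k=0..6.
Cycle lengths of π_7 on ℤ/125ℤ: [20, 20, 20, 20, 20, 4, 4, 4, 4, 4, 4, 1]; 12 cycles in total.
sign(π) = (−1)^{n − #cycles} = (−1)^{125−12} = (−1)^113 = -1.
Check: (7/125) = -1 by Zolotarev.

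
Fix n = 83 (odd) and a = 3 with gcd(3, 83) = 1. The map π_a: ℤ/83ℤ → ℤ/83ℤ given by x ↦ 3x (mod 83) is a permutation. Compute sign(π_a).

Orbit of 31 under x↦3x: [31, 10, 30, 7, 21, 63, 23]… (length divides ord_83(3)).
Decompose π into cycles: lengths [41, 41, 1] (3 cycles, including the fixed point 0).
With 3 cycles on 83 points, sign = (−1)^{83−3} = +1.
(3|83)_J = +1 (Zolotarev's lemma cross-check).

+1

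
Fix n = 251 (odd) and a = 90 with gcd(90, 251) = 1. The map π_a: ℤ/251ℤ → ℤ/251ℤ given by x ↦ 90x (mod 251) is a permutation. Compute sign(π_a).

-1

Start at x=89: 89 → 229 → 28 → 10 → 147 → 178 → 207 → … (one orbit).
2 cycles of lengths [250, 1].
2 cycles on 251: each ℓ→(−1)^(ℓ−1), product (−1)^249 = -1.
(90|251)_J = -1 (Zolotarev's lemma cross-check).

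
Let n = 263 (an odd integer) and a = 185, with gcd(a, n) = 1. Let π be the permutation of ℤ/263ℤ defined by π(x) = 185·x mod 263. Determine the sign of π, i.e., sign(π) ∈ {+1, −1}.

Orbit of 24 under x↦185x: [24, 232, 51, 230, 207, 160, 144]… (length divides ord_263(185)).
Cycle type of π: 262 + 1; total 2 cycles.
263 − 2 = 261 transpositions; sign(π) = (−1)^261 = -1.
Via Zolotarev, sign(π_{185}) = (185|263) = -1.

-1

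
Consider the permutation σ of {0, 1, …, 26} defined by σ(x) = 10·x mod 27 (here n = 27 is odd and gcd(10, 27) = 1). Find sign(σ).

+1

Start at x=1: 1 → 10 → 19 → 1 (one orbit).
Decompose π into cycles: lengths [3, 3, 3, 3, 3, 3, 1, 1, 1, 1, 1, 1, 1, 1, 1] (15 cycles, including the fixed point 0).
sign(π) = (−1)^{n − #cycles} = (−1)^{27−15} = (−1)^12 = +1.
Check: (10/27) = +1 by Zolotarev.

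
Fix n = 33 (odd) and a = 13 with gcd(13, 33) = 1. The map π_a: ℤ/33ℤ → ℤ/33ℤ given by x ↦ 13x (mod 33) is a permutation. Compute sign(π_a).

-1

Orbit of 31 under x↦13x: [31, 7, 25, 28, 1, 13, 4]… (length divides ord_33(13)).
Decompose π into cycles: lengths [10, 10, 10, 1, 1, 1] (6 cycles, including the fixed point 0).
sign(π) = (−1)^{n − #cycles} = (−1)^{33−6} = (−1)^27 = -1.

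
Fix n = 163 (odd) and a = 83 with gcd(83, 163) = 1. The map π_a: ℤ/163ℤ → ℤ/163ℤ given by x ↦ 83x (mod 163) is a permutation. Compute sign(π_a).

+1

Start at x=132: 132 → 35 → 134 → 38 → 57 → 4 → 6 → … (one orbit).
3 cycles of lengths [81, 81, 1].
sign(π) = (−1)^{n − #cycles} = (−1)^{163−3} = (−1)^160 = +1.
Check: (83/163) = +1 by Zolotarev.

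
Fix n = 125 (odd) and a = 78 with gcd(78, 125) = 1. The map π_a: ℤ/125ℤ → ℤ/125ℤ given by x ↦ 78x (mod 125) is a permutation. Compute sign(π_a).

Orbit of 47 under x↦78x: [47, 41, 73, 69, 7, 46, 88]… (length divides ord_125(78)).
Decompose π into cycles: lengths [100, 20, 4, 1] (4 cycles, including the fixed point 0).
sign(π) = (−1)^{n − #cycles} = (−1)^{125−4} = (−1)^121 = -1.
(78|125)_J = -1 (Zolotarev's lemma cross-check).

-1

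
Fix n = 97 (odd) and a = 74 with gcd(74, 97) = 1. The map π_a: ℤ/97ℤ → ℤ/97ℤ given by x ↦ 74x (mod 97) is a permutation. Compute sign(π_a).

-1

Orbit of 3 under x↦74x: [3, 28, 35, 68, 85, 82, 54]… (length divides ord_97(74)).
Decompose π into cycles: lengths [96, 1] (2 cycles, including the fixed point 0).
With 2 cycles on 97 points, sign = (−1)^{97−2} = -1.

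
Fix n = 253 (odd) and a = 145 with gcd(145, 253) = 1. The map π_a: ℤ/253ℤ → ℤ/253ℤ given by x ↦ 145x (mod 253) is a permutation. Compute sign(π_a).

Trace 71: π^k(71) = [71, 175, 75, 249, 179, 149, 100] for k=0..6.
Decompose π into cycles: lengths [110, 110, 22, 10, 1] (5 cycles, including the fixed point 0).
With 5 cycles on 253 points, sign = (−1)^{253−5} = +1.
(145|253)_J = +1 (Zolotarev's lemma cross-check).

+1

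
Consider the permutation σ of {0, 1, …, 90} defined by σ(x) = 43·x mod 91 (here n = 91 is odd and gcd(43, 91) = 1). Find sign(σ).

+1

Orbit of 36 under x↦43x: [36, 1, 43, 29, 64, 22]… (length divides ord_91(43)).
Decompose π into cycles: lengths [6, 6, 6, 6, 6, 6, 6, 6, 6, 6, 6, 6, 6, 6, 1, 1, 1, 1, 1, 1, 1] (21 cycles, including the fixed point 0).
Σ(ℓ_i−1) = 91−21 = 70; sign = (−1)^70 = +1.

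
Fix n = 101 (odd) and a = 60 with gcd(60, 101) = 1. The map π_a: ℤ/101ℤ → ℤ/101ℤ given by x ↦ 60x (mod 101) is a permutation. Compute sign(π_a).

Orbit of 32 under x↦60x: [32, 1, 60, 65, 62, 84, 91]… (length divides ord_101(60)).
Cycle lengths of π_60 on ℤ/101ℤ: [20, 20, 20, 20, 20, 1]; 6 cycles in total.
sign(π) = (−1)^{n − #cycles} = (−1)^{101−6} = (−1)^95 = -1.

-1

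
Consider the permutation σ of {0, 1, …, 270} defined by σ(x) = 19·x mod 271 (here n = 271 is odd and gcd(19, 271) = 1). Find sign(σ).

-1

Trace 90: π^k(90) = [90, 84, 241, 243, 10, 190, 87] for k=0..6.
The orbit structure of x ↦ 19x mod 271: 10 orbits of sizes [30, 30, 30, 30, 30, 30, 30, 30, 30, 1].
271 − 10 = 261 transpositions; sign(π) = (−1)^261 = -1.
Via Zolotarev, sign(π_{19}) = (19|271) = -1.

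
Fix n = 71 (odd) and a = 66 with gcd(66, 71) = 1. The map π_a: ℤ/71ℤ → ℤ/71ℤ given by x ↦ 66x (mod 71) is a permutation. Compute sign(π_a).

Trace 70: π^k(70) = [70, 5, 46, 54, 14, 1, 66] for k=0..6.
Cycle type of π: 10×7 + 1; total 8 cycles.
8 cycles on 71: each ℓ→(−1)^(ℓ−1), product (−1)^63 = -1.
(66|71)_J = -1 (Zolotarev's lemma cross-check).

-1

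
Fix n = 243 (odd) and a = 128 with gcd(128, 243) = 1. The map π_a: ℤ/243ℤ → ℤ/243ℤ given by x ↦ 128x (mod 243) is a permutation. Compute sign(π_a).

Start at x=233: 233 → 178 → 185 → 109 → 101 → 49 → 197 → … (one orbit).
Cycle type of π: 162 + 54 + 18 + 6 + 2 + 1; total 6 cycles.
n − c = 243 − 6 = 237; sign = (−1)^237 = -1.
The Jacobi symbol (128|243) = -1 (Zolotarev) agrees.

-1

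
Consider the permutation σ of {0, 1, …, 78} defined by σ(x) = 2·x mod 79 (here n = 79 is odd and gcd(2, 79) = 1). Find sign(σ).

+1

Orbit of 67 under x↦2x: [67, 55, 31, 62, 45, 11, 22]… (length divides ord_79(2)).
The orbit structure of x ↦ 2x mod 79: 3 orbits of sizes [39, 39, 1].
Σ(ℓ_i−1) = 79−3 = 76; sign = (−1)^76 = +1.
Zolotarev: (2|79) = +1, matching the cycle-count sign.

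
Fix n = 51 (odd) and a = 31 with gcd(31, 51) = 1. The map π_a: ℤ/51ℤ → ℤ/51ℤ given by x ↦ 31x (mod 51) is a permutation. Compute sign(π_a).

-1

Orbit of 31 under x↦31x: [31, 43, 7, 13, 46, 49, 40]… (length divides ord_51(31)).
6 cycles of lengths [16, 16, 16, 1, 1, 1].
sign(π) = (−1)^{n − #cycles} = (−1)^{51−6} = (−1)^45 = -1.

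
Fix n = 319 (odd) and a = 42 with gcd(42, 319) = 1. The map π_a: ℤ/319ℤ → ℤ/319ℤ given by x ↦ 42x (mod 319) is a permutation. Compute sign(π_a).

+1

Start at x=1: 1 → 42 → 169 → 80 → 170 → 122 → 20 → … (one orbit).
9 cycles of lengths [70, 70, 70, 70, 14, 14, 5, 5, 1].
With 9 cycles on 319 points, sign = (−1)^{319−9} = +1.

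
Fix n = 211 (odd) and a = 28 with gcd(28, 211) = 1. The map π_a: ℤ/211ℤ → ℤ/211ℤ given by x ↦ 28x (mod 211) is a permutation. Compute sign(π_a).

Start at x=96: 96 → 156 → 148 → 135 → 193 → 129 → 25 → … (one orbit).
Cycle lengths of π_28 on ℤ/211ℤ: [70, 70, 70, 1]; 4 cycles in total.
sign(π) = (−1)^{n − #cycles} = (−1)^{211−4} = (−1)^207 = -1.
The Jacobi symbol (28|211) = -1 (Zolotarev) agrees.

-1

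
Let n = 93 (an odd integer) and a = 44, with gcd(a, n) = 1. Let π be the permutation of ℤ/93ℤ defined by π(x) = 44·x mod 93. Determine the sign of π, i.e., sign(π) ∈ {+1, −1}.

+1

Start at x=17: 17 → 4 → 83 → 25 → 77 → 40 → 86 → … (one orbit).
Decompose π into cycles: lengths [30, 30, 30, 2, 1] (5 cycles, including the fixed point 0).
5 cycles on 93: each ℓ→(−1)^(ℓ−1), product (−1)^88 = +1.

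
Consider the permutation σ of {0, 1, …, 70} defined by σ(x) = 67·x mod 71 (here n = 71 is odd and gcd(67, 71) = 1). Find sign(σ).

-1

Orbit of 3 under x↦67x: [3, 59, 48, 21, 58, 52, 5]… (length divides ord_71(67)).
Cycle type of π: 70 + 1; total 2 cycles.
71 − 2 = 69 transpositions; sign(π) = (−1)^69 = -1.
The Jacobi symbol (67|71) = -1 (Zolotarev) agrees.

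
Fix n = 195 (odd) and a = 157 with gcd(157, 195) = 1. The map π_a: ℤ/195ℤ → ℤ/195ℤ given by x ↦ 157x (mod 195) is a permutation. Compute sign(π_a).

Start at x=118: 118 → 1 → 157 → 79 → 118 (one orbit).
Cycle type of π: 4×39 + 1×39; total 78 cycles.
n − c = 195 − 78 = 117; sign = (−1)^117 = -1.
(157|195)_J = -1 (Zolotarev's lemma cross-check).

-1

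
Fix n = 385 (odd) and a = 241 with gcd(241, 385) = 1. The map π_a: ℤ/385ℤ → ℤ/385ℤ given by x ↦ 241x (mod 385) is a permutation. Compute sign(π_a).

+1

Start at x=76: 76 → 221 → 131 → 1 → 241 → 331 → 76 (one orbit).
85 cycles of lengths [6, 6, 6, 6, 6, 6, 6, 6, 6, 6, 6, 6, 6, 6, 6, 6, 6, 6, 6, 6, 6, 6, 6, 6, 6, 6, 6, 6, 6, 6, 6, 6, 6, 6, 6, 6, 6, 6, 6, 6, 6, 6, 6, 6, 6, 6, 6, 6, 6, 6, 6, 6, 6, 6, 6, 2, 2, 2, 2, 2, 2, 2, 2, 2, 2, 2, 2, 2, 2, 2, 2, 2, 2, 2, 2, 2, 2, 2, 2, 2, 1, 1, 1, 1, 1].
Σ(ℓ_i−1) = 385−85 = 300; sign = (−1)^300 = +1.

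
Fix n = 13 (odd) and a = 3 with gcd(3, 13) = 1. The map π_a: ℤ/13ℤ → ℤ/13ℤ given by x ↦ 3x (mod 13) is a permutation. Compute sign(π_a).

Orbit of 9 under x↦3x: [9, 1, 3]… (length divides ord_13(3)).
π_3 has 5 disjoint cycles with lengths [3, 3, 3, 3, 1] on {0,…,12}.
Σ(ℓ_i−1) = 13−5 = 8; sign = (−1)^8 = +1.
Zolotarev: (3|13) = +1, matching the cycle-count sign.

+1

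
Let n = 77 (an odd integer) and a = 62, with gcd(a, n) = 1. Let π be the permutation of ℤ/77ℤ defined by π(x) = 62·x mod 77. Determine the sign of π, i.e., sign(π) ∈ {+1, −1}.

Trace 36: π^k(36) = [36, 76, 15, 6, 64, 41, 1] for k=0..6.
Cycle lengths of π_62 on ℤ/77ℤ: [10, 10, 10, 10, 10, 10, 10, 2, 2, 2, 1]; 11 cycles in total.
sign(π) = (−1)^{n − #cycles} = (−1)^{77−11} = (−1)^66 = +1.

+1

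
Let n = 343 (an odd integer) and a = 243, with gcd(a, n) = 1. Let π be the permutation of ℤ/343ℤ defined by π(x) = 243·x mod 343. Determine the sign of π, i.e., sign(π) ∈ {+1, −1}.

Orbit of 324 under x↦243x: [324, 185, 22, 201, 137, 20, 58]… (length divides ord_343(243)).
The orbit structure of x ↦ 243x mod 343: 4 orbits of sizes [294, 42, 6, 1].
343 − 4 = 339 transpositions; sign(π) = (−1)^339 = -1.

-1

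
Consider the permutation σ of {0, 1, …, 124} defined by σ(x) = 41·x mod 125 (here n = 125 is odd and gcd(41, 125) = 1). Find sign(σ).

Orbit of 71 under x↦41x: [71, 36, 101, 16, 31, 21, 111]… (length divides ord_125(41)).
Decompose π into cycles: lengths [25, 25, 25, 25, 5, 5, 5, 5, 1, 1, 1, 1, 1] (13 cycles, including the fixed point 0).
With 13 cycles on 125 points, sign = (−1)^{125−13} = +1.
Via Zolotarev, sign(π_{41}) = (41|125) = +1.

+1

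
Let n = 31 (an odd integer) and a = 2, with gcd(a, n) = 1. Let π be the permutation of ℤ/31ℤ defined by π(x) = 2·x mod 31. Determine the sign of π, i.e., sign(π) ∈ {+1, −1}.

+1

Orbit of 4 under x↦2x: [4, 8, 16, 1, 2]… (length divides ord_31(2)).
π_2 has 7 disjoint cycles with lengths [5, 5, 5, 5, 5, 5, 1] on {0,…,30}.
7 cycles on 31: each ℓ→(−1)^(ℓ−1), product (−1)^24 = +1.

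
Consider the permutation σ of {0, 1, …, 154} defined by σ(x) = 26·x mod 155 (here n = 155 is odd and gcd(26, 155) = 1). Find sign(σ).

-1

Start at x=36: 36 → 6 → 1 → 26 → 56 → 61 → 36 (one orbit).
30 cycles of lengths [6, 6, 6, 6, 6, 6, 6, 6, 6, 6, 6, 6, 6, 6, 6, 6, 6, 6, 6, 6, 6, 6, 6, 6, 6, 1, 1, 1, 1, 1].
Σ(ℓ_i−1) = 155−30 = 125; sign = (−1)^125 = -1.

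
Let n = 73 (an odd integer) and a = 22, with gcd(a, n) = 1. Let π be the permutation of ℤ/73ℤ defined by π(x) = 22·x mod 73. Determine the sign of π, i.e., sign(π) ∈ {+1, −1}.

-1

Start at x=51: 51 → 27 → 10 → 1 → 22 → 46 → 63 → … (one orbit).
Cycle lengths of π_22 on ℤ/73ℤ: [8, 8, 8, 8, 8, 8, 8, 8, 8, 1]; 10 cycles in total.
Σ(ℓ_i−1) = 73−10 = 63; sign = (−1)^63 = -1.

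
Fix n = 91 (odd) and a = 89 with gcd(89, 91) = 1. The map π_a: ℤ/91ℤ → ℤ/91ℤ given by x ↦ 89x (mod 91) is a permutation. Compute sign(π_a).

Start at x=23: 23 → 45 → 1 → 89 → 4 → 83 → 16 → … (one orbit).
Cycle lengths of π_89 on ℤ/91ℤ: [12, 12, 12, 12, 12, 12, 12, 6, 1]; 9 cycles in total.
91 − 9 = 82 transpositions; sign(π) = (−1)^82 = +1.
(89|91)_J = +1 (Zolotarev's lemma cross-check).

+1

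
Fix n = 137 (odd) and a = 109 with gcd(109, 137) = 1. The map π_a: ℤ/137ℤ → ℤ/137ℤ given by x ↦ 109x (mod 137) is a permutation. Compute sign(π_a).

Start at x=105: 105 → 74 → 120 → 65 → 98 → 133 → 112 → … (one orbit).
Cycle lengths of π_109 on ℤ/137ℤ: [68, 68, 1]; 3 cycles in total.
Σ(ℓ_i−1) = 137−3 = 134; sign = (−1)^134 = +1.
(109|137)_J = +1 (Zolotarev's lemma cross-check).

+1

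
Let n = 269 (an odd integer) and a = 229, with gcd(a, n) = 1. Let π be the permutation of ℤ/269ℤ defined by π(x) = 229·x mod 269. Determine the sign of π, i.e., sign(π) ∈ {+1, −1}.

-1

Trace 69: π^k(69) = [69, 199, 110, 173, 74, 268, 40] for k=0..6.
The orbit structure of x ↦ 229x mod 269: 2 orbits of sizes [268, 1].
n − c = 269 − 2 = 267; sign = (−1)^267 = -1.
(229|269)_J = -1 (Zolotarev's lemma cross-check).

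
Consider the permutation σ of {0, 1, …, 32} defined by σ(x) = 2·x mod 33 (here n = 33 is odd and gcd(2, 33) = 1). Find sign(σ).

Start at x=32: 32 → 31 → 29 → 25 → 17 → 1 → 2 → … (one orbit).
Cycle type of π: 10×3 + 2 + 1; total 5 cycles.
sign(π) = (−1)^{n − #cycles} = (−1)^{33−5} = (−1)^28 = +1.

+1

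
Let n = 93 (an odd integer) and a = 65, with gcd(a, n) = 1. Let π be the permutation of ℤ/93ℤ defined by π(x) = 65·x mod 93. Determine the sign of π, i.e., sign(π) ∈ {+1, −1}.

Start at x=28: 28 → 53 → 4 → 74 → 67 → 77 → 76 → … (one orbit).
Decompose π into cycles: lengths [30, 30, 30, 2, 1] (5 cycles, including the fixed point 0).
sign(π) = (−1)^{n − #cycles} = (−1)^{93−5} = (−1)^88 = +1.
The Jacobi symbol (65|93) = +1 (Zolotarev) agrees.

+1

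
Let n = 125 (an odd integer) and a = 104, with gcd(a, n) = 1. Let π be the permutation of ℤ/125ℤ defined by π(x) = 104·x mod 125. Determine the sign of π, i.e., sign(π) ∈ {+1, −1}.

+1

Orbit of 24 under x↦104x: [24, 121, 84, 111, 44, 76, 29]… (length divides ord_125(104)).
Cycle lengths of π_104 on ℤ/125ℤ: [50, 50, 10, 10, 2, 2, 1]; 7 cycles in total.
Σ(ℓ_i−1) = 125−7 = 118; sign = (−1)^118 = +1.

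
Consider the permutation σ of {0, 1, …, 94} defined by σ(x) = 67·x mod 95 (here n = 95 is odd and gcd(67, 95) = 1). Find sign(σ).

Orbit of 64 under x↦67x: [64, 13, 16, 27, 4, 78, 1]… (length divides ord_95(67)).
Decompose π into cycles: lengths [36, 36, 18, 4, 1] (5 cycles, including the fixed point 0).
With 5 cycles on 95 points, sign = (−1)^{95−5} = +1.
Zolotarev: (67|95) = +1, matching the cycle-count sign.

+1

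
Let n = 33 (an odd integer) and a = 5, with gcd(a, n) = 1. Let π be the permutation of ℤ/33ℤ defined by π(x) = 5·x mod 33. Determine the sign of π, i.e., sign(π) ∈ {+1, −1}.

Start at x=23: 23 → 16 → 14 → 4 → 20 → 1 → 5 → … (one orbit).
6 cycles of lengths [10, 10, 5, 5, 2, 1].
sign(π) = (−1)^{n − #cycles} = (−1)^{33−6} = (−1)^27 = -1.
Zolotarev: (5|33) = -1, matching the cycle-count sign.

-1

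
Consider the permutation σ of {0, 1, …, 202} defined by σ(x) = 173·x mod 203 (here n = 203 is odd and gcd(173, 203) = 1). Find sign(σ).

-1

Orbit of 115 under x↦173x: [115, 1, 173, 88, 202, 30]… (length divides ord_203(173)).
44 cycles of lengths [6, 6, 6, 6, 6, 6, 6, 6, 6, 6, 6, 6, 6, 6, 6, 6, 6, 6, 6, 6, 6, 6, 6, 6, 6, 6, 6, 6, 6, 2, 2, 2, 2, 2, 2, 2, 2, 2, 2, 2, 2, 2, 2, 1].
n − c = 203 − 44 = 159; sign = (−1)^159 = -1.
(173|203)_J = -1 (Zolotarev's lemma cross-check).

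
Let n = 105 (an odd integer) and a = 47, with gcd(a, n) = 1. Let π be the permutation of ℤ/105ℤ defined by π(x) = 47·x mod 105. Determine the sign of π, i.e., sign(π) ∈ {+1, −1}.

-1

Start at x=83: 83 → 16 → 17 → 64 → 68 → 46 → 62 → … (one orbit).
The orbit structure of x ↦ 47x mod 105: 14 orbits of sizes [12, 12, 12, 12, 12, 12, 6, 6, 6, 4, 4, 4, 2, 1].
n − c = 105 − 14 = 91; sign = (−1)^91 = -1.
(47|105)_J = -1 (Zolotarev's lemma cross-check).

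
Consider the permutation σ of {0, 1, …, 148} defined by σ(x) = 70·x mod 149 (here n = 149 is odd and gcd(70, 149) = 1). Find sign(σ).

-1

Start at x=53: 53 → 134 → 142 → 106 → 119 → 135 → 63 → … (one orbit).
π_70 has 2 disjoint cycles with lengths [148, 1] on {0,…,148}.
2 cycles on 149: each ℓ→(−1)^(ℓ−1), product (−1)^147 = -1.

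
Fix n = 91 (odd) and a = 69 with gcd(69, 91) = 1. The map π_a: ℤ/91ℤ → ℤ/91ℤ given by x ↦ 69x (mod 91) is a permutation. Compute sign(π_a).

-1

Start at x=90: 90 → 22 → 62 → 1 → 69 → 29 → 90 (one orbit).
18 cycles of lengths [6, 6, 6, 6, 6, 6, 6, 6, 6, 6, 6, 6, 6, 6, 2, 2, 2, 1].
18 cycles on 91: each ℓ→(−1)^(ℓ−1), product (−1)^73 = -1.
Zolotarev: (69|91) = -1, matching the cycle-count sign.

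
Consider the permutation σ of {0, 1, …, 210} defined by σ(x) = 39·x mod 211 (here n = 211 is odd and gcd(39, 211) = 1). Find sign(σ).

Trace 50: π^k(50) = [50, 51, 90, 134, 162, 199, 165] for k=0..6.
Cycle lengths of π_39 on ℤ/211ℤ: [210, 1]; 2 cycles in total.
sign(π) = (−1)^{n − #cycles} = (−1)^{211−2} = (−1)^209 = -1.

-1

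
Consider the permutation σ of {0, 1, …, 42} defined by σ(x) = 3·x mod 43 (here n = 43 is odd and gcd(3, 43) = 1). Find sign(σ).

-1

Orbit of 13 under x↦3x: [13, 39, 31, 7, 21, 20, 17]… (length divides ord_43(3)).
Cycle lengths of π_3 on ℤ/43ℤ: [42, 1]; 2 cycles in total.
Σ(ℓ_i−1) = 43−2 = 41; sign = (−1)^41 = -1.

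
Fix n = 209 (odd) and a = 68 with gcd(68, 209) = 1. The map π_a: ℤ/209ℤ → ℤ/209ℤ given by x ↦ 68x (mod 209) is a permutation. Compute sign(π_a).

-1

Start at x=96: 96 → 49 → 197 → 20 → 106 → 102 → 39 → … (one orbit).
Decompose π into cycles: lengths [30, 30, 30, 30, 30, 30, 10, 3, 3, 3, 3, 3, 3, 1] (14 cycles, including the fixed point 0).
Σ(ℓ_i−1) = 209−14 = 195; sign = (−1)^195 = -1.
(68|209)_J = -1 (Zolotarev's lemma cross-check).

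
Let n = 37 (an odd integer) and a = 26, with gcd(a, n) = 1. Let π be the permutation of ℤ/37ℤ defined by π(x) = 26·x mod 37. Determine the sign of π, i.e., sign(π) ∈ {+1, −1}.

+1

Orbit of 10 under x↦26x: [10, 1, 26]… (length divides ord_37(26)).
Cycle lengths of π_26 on ℤ/37ℤ: [3, 3, 3, 3, 3, 3, 3, 3, 3, 3, 3, 3, 1]; 13 cycles in total.
With 13 cycles on 37 points, sign = (−1)^{37−13} = +1.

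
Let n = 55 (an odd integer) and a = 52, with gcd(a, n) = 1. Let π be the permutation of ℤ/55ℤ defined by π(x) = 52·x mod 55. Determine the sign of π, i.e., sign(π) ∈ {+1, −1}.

+1

Start at x=28: 28 → 26 → 32 → 14 → 13 → 16 → 7 → … (one orbit).
5 cycles of lengths [20, 20, 10, 4, 1].
With 5 cycles on 55 points, sign = (−1)^{55−5} = +1.
Check: (52/55) = +1 by Zolotarev.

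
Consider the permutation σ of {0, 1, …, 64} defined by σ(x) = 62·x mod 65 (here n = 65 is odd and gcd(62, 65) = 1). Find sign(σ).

Trace 17: π^k(17) = [17, 14, 23, 61, 12, 29, 43] for k=0..6.
π_62 has 8 disjoint cycles with lengths [12, 12, 12, 12, 6, 6, 4, 1] on {0,…,64}.
65 − 8 = 57 transpositions; sign(π) = (−1)^57 = -1.

-1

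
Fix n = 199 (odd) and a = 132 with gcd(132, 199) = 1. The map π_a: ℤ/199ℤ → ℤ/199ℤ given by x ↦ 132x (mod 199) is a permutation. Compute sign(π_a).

+1

Orbit of 63 under x↦132x: [63, 157, 28, 114, 123, 117, 121]… (length divides ord_199(132)).
Cycle type of π: 33×6 + 1; total 7 cycles.
Σ(ℓ_i−1) = 199−7 = 192; sign = (−1)^192 = +1.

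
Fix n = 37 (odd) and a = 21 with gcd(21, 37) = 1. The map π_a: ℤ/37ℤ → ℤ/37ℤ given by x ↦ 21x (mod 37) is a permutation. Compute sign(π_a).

+1

Trace 36: π^k(36) = [36, 16, 3, 26, 28, 33, 27] for k=0..6.
The orbit structure of x ↦ 21x mod 37: 3 orbits of sizes [18, 18, 1].
n − c = 37 − 3 = 34; sign = (−1)^34 = +1.
(21|37)_J = +1 (Zolotarev's lemma cross-check).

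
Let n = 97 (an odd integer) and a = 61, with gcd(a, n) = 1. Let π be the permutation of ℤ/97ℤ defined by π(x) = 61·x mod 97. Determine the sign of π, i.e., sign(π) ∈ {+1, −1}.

+1

Orbit of 1 under x↦61x: [1, 61, 35]… (length divides ord_97(61)).
The orbit structure of x ↦ 61x mod 97: 33 orbits of sizes [3, 3, 3, 3, 3, 3, 3, 3, 3, 3, 3, 3, 3, 3, 3, 3, 3, 3, 3, 3, 3, 3, 3, 3, 3, 3, 3, 3, 3, 3, 3, 3, 1].
97 − 33 = 64 transpositions; sign(π) = (−1)^64 = +1.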